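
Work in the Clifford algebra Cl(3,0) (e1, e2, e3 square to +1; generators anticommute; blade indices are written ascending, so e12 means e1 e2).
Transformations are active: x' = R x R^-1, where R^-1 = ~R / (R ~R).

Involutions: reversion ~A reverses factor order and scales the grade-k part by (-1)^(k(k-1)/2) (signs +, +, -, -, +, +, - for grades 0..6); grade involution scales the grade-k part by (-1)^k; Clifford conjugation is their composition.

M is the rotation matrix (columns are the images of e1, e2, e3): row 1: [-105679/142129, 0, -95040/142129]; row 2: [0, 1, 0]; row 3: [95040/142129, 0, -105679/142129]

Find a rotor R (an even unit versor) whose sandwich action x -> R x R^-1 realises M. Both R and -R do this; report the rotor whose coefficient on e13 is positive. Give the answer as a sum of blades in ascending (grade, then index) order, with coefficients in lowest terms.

Method: write R = a + b12*e12 + b13*e13 + b23*e23 with a^2 + b12^2 + b13^2 + b23^2 = 1 (so R^-1 = ~R). Expanding the columns R e_j ~R gives tr M = 4a^2 - 1 and, from the antisymmetric part, M21 - M12 = -4a*b12, M13 - M31 = 4a*b13, M32 - M23 = -4a*b23.
Here tr M = -69229/142129, so a^2 = (1 + tr M)/4 = 18225/142129 and a = ±135/377. Taking a = 135/377: M21 - M12 = 0, M13 - M31 = -190080/142129, M32 - M23 = 0, giving b12 = 0, b13 = -352/377, b23 = 0, i.e. R = 135/377 - 352/377*e13.
Its e13 coefficient is negative, so report the other preimage -R.
Answer: -135/377 + 352/377*e13. Recall the cover is two-to-one: with M of trace -69229/142129, both preimages act alike, and the stated e13 sign chooses the sheet.


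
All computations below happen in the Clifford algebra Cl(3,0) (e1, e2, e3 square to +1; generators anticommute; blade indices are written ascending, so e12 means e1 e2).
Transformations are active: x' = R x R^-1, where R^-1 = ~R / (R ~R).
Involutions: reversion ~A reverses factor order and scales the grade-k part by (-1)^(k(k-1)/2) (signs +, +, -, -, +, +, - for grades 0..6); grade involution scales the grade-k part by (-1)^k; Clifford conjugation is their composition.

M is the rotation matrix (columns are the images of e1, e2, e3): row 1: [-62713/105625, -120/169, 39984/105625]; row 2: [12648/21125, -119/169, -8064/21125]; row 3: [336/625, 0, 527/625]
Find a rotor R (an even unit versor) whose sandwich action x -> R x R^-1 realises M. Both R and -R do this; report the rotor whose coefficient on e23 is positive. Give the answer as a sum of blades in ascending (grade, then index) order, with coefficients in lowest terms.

Method: write R = a + b12*e12 + b13*e13 + b23*e23 with a^2 + b12^2 + b13^2 + b23^2 = 1 (so R^-1 = ~R). Expanding the columns R e_j ~R gives tr M = 4a^2 - 1 and, from the antisymmetric part, M21 - M12 = -4a*b12, M13 - M31 = 4a*b13, M32 - M23 = -4a*b23.
Here tr M = -1921/4225, so a^2 = (1 + tr M)/4 = 576/4225 and a = ±24/65. Taking a = 24/65: M21 - M12 = 27648/21125, M13 - M31 = -672/4225, M32 - M23 = 8064/21125, giving b12 = -288/325, b13 = -7/65, b23 = -84/325, i.e. R = 24/65 - 288/325*e12 - 7/65*e13 - 84/325*e23.
Its e23 coefficient is negative, so report the other preimage -R.
Answer: -24/65 + 288/325*e12 + 7/65*e13 + 84/325*e23. Note: both R and -R realise this M (trace -1921/4225); the covering map identifies them, and the e23-coefficient sign is the tie-breaker.


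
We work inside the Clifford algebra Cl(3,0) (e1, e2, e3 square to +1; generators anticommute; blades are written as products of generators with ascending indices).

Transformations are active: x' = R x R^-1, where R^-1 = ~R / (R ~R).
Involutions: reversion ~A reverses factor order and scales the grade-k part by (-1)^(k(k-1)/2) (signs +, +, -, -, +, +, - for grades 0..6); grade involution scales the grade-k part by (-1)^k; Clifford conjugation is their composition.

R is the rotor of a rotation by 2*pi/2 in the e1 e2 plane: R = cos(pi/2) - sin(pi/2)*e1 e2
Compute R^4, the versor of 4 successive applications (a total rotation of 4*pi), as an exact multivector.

Half-angle bookkeeping: 4 applications in e1 e2 add up to rotor phase 4*pi/2 = 2*pi, so R^4 = cos(2*pi) - sin(2*pi)*e1 e2.
cos(2*pi) = 1 and sin(2*pi) = 0, so R^4 = 1. The total rotation 4*pi is 2 full turns, so every vector returns to itself, yet the rotor is +1, back on the identity sheet (an even number of 2*pi turns).
Answer: 1


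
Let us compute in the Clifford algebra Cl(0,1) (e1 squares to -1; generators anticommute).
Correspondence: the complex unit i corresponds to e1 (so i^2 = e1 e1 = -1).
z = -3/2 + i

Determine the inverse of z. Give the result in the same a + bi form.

In blades: z = -3/2 + e1.
With qbar = -3/2 - e1 (scalar fixed, mapped units negated), z qbar = 13/4 (the sum of squared coefficients), so z^-1 = qbar / (13/4) = -6/13 - 4/13*e1; translating back:
Answer: -6/13 - 4/13*i


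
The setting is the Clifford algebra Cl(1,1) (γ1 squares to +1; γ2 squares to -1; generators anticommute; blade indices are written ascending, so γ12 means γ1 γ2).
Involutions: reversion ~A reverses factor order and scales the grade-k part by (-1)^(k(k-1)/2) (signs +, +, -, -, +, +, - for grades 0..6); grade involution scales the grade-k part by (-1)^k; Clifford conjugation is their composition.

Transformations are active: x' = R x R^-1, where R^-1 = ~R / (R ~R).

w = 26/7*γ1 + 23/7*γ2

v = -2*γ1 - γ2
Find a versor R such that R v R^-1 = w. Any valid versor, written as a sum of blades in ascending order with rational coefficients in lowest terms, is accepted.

Since q(v) = q(w) = 3, the sum R = v + w = 12/7*γ1 + 16/7*γ2 does the job whenever invertible.
Answer: 12/7*γ1 + 16/7*γ2


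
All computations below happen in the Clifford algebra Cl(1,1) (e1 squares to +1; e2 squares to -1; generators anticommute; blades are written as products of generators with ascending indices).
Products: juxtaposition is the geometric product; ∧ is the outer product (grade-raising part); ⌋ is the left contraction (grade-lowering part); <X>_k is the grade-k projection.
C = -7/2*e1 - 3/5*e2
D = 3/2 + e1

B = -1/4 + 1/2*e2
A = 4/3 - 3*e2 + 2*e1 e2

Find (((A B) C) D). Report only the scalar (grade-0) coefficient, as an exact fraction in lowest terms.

step 1: 7/6 - e1 + 17/12*e2 - 1/2*e1 e2
step 2: 87/20 - 263/60*e1 - 49/20*e2 + 667/120*e1 e2
step 3: 257/120 - 89/40*e1 - 277/30*e2 + 863/80*e1 e2
Answer: 257/120


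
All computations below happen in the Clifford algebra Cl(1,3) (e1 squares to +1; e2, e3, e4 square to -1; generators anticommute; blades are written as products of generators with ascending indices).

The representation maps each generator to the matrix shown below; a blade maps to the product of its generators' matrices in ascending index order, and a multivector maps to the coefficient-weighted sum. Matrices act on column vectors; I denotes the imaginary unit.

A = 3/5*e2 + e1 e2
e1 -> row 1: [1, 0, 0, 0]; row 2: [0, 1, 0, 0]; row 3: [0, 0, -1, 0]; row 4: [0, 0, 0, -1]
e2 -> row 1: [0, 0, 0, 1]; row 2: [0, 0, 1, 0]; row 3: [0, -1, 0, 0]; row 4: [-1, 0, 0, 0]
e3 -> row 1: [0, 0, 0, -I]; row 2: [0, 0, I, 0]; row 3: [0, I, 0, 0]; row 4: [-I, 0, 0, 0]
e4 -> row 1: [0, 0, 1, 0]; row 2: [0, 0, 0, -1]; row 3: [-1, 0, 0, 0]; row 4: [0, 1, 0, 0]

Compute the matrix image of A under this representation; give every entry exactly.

Bivector images (products of the table entries): rho(e1 e2) = rho(e1)rho(e2) = row 1: [0, 0, 0, 1]; row 2: [0, 0, 1, 0]; row 3: [0, 1, 0, 0]; row 4: [1, 0, 0, 0].
M = (3/5)*rho(e2) + (1)*rho(e1 e2), summed entrywise:
Answer: row 1: [0, 0, 0, 8/5]; row 2: [0, 0, 8/5, 0]; row 3: [0, 2/5, 0, 0]; row 4: [2/5, 0, 0, 0]


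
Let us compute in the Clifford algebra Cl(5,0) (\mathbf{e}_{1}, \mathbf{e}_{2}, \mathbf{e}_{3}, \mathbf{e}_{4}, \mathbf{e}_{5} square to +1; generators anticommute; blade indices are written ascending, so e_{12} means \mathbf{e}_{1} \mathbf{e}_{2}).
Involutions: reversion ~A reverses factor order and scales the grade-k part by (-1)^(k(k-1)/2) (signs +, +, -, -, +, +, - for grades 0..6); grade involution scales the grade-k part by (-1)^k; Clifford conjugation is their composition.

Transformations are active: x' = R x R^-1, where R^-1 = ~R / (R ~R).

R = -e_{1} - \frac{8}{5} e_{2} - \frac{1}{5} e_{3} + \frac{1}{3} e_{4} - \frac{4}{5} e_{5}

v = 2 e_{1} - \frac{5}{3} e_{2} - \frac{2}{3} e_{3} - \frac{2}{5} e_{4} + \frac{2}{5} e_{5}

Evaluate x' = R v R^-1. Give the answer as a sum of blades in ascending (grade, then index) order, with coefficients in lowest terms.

~R = -e_{1} - \frac{8}{5} e_{2} - \frac{1}{5} e_{3} + \frac{1}{3} e_{4} - \frac{4}{5} e_{5}, and R ~R = \frac{979}{225}, so R^-1 = ~R / (\frac{979}{225}).
R v = \frac{26}{75} + \frac{73}{15} e_{12} + \frac{16}{15} e_{13} - \frac{4}{15} e_{14} + \frac{6}{5} e_{15} + \frac{11}{15} e_{23} + \frac{269}{225} e_{24} - \frac{148}{75} e_{25} + \frac{68}{225} e_{34} - \frac{46}{75} e_{35} - \frac{14}{75} e_{45}
Answer: -\frac{2114}{979} e_{1} + \frac{20731}{14685} e_{2} + \frac{9322}{14685} e_{3} + \frac{2218}{4895} e_{4} - \frac{2582}{4895} e_{5}


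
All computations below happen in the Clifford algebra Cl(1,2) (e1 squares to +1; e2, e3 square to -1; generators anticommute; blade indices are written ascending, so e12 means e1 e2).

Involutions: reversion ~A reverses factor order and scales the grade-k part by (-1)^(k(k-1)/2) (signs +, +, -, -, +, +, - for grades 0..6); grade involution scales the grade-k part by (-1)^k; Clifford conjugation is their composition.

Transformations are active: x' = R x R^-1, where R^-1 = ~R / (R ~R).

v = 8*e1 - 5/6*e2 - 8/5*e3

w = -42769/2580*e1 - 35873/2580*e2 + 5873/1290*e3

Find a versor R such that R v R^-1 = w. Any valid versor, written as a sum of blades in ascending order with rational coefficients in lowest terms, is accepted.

Here q(v) = q(w) = 54671/900; the classical choice R = v + w = -22129/2580*e1 - 38023/2580*e2 + 3809/1290*e3 then realises v -> w under the sandwich.
Answer: -22129/2580*e1 - 38023/2580*e2 + 3809/1290*e3


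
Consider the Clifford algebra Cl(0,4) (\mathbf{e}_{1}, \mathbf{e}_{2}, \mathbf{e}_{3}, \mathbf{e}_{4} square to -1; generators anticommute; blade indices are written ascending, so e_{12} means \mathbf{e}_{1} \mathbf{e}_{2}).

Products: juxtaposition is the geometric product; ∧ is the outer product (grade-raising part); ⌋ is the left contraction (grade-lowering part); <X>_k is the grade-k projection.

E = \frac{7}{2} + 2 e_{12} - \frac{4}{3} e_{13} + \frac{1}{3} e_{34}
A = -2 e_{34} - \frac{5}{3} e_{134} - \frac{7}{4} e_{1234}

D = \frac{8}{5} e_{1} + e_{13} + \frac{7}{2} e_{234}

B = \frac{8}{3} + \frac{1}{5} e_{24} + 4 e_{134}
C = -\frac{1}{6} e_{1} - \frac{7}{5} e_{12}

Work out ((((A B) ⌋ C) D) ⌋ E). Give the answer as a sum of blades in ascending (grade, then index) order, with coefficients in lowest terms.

step 1: -\frac{20}{3} + 8 e_{1} + 7 e_{2} - \frac{7}{20} e_{13} + \frac{2}{5} e_{23} - \frac{16}{3} e_{34} + \frac{1}{3} e_{123} - \frac{40}{9} e_{134} - \frac{14}{3} e_{1234}
step 2: \frac{4}{3} - \frac{391}{45} e_{1} + \frac{56}{5} e_{2} + \frac{28}{3} e_{12}
step 3: \frac{3128}{225} + \frac{32}{15} e_{1} + \frac{224}{15} e_{2} + \frac{391}{45} e_{3} - \frac{448}{25} e_{12} + \frac{4}{3} e_{13} + \frac{28}{3} e_{23} - \frac{196}{5} e_{34} - \frac{56}{5} e_{123} - \frac{98}{3} e_{134} + \frac{14}{3} e_{234} - \frac{2737}{90} e_{1234}
step 4: \frac{22352}{225} + \frac{2468}{135} e_{1} - \frac{64}{15} e_{2} + \frac{128}{45} e_{3} - \frac{391}{135} e_{4} + \frac{6256}{225} e_{12} - \frac{12512}{675} e_{13} + \frac{3128}{675} e_{34}
Answer: \frac{22352}{225} + \frac{2468}{135} e_{1} - \frac{64}{15} e_{2} + \frac{128}{45} e_{3} - \frac{391}{135} e_{4} + \frac{6256}{225} e_{12} - \frac{12512}{675} e_{13} + \frac{3128}{675} e_{34}


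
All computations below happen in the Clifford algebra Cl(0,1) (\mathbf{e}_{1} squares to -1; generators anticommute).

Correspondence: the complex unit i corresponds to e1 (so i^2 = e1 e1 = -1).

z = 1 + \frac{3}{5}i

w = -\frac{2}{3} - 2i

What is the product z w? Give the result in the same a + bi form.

In blades: z = 1 + \frac{3}{5} e_{1}, w = -\frac{2}{3} - 2 e_{1}.
Distribute z over w term by term (generator squares from the signature, products reordered to ascending indices): (1)*w = -\frac{2}{3} - 2 e_{1}; (\frac{3}{5} e_{1})*w = \frac{6}{5} - \frac{2}{5} e_{1}.
Sum: \frac{8}{15} - \frac{12}{5} e_{1}; translating back through the correspondence:
Answer: \frac{8}{15} - \frac{12}{5}i


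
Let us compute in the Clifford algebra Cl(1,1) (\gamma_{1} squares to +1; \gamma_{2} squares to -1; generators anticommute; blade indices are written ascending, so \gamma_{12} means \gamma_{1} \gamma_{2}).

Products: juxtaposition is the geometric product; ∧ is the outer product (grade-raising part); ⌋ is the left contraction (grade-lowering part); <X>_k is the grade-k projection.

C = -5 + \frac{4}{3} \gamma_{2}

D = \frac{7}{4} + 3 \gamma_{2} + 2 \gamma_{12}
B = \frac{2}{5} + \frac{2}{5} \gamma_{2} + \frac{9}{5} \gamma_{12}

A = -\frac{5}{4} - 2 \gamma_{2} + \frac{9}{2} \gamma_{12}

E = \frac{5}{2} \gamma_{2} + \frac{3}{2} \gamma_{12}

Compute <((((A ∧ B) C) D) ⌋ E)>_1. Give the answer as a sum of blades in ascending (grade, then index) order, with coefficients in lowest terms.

step 1: -\frac{1}{2} - \frac{13}{10} \gamma_{2} - \frac{9}{20} \gamma_{12}
step 2: \frac{127}{30} + \frac{3}{5} \gamma_{1} + \frac{35}{6} \gamma_{2} + \frac{9}{4} \gamma_{12}
step 3: -\frac{671}{120} + \frac{179}{30} \gamma_{1} + \frac{2893}{120} \gamma_{2} + \frac{3409}{240} \gamma_{12}
step 4: -\frac{18703}{480} + \frac{2893}{80} \gamma_{1} - \frac{1207}{240} \gamma_{2} - \frac{671}{80} \gamma_{12}
step 5: \frac{2893}{80} \gamma_{1} - \frac{1207}{240} \gamma_{2}
Answer: \frac{2893}{80} \gamma_{1} - \frac{1207}{240} \gamma_{2}


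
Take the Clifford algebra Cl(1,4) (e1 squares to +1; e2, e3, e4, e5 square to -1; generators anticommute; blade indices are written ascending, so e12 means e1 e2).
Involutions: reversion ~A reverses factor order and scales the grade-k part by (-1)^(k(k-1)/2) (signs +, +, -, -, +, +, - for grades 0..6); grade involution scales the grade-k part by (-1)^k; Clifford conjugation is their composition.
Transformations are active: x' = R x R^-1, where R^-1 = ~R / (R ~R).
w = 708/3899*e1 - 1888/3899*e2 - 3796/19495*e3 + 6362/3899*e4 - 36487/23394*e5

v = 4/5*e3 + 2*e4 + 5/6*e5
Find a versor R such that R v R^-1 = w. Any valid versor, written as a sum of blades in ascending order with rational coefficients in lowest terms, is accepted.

R = v + w = 708/3899*e1 - 1888/3899*e2 + 2360/3899*e3 + 14160/3899*e4 - 2832/3899*e5 works: the equal norms (-4801/900) guarantee its sandwich swaps v into w.
Answer: 708/3899*e1 - 1888/3899*e2 + 2360/3899*e3 + 14160/3899*e4 - 2832/3899*e5


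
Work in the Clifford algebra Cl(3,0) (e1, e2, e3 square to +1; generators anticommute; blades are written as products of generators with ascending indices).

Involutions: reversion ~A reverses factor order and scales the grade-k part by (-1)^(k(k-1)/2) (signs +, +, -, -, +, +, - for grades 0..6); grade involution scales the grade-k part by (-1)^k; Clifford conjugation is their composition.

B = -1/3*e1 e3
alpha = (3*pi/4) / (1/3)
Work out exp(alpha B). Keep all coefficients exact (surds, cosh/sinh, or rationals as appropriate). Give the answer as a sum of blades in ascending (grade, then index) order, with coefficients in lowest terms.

B^2 = (-1/3)^2*(e1 e3)^2 = 1/9*(-1) = -1/9 (a basis 2-blade squares to minus the product of its generators' squares).
B^2 = -1/9 — circular case — the even/odd split gives cos and sin: l = 1/3, alpha*l = 3*pi/4, so exp(alpha B) = cos(3*pi/4) + (sin(3*pi/4)/(1/3))*B = -sqrt(2)/2 + (3*sqrt(2)/2)*B.
Answer: -sqrt(2)/2 - sqrt(2)/2*e1 e3


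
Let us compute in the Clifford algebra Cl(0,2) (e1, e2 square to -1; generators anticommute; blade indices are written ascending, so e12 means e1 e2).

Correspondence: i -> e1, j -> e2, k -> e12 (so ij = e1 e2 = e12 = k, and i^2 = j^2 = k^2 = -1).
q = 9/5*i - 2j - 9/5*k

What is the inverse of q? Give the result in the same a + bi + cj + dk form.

In blades: q = 9/5*e1 - 2*e2 - 9/5*e12.
With qbar = -9/5*e1 + 2*e2 + 9/5*e12 (scalar fixed, mapped units negated), q qbar = 262/25 (the sum of squared coefficients), so q^-1 = qbar / (262/25) = -45/262*e1 + 25/131*e2 + 45/262*e12; translating back:
Answer: -45/262*i + 25/131*j + 45/262*k


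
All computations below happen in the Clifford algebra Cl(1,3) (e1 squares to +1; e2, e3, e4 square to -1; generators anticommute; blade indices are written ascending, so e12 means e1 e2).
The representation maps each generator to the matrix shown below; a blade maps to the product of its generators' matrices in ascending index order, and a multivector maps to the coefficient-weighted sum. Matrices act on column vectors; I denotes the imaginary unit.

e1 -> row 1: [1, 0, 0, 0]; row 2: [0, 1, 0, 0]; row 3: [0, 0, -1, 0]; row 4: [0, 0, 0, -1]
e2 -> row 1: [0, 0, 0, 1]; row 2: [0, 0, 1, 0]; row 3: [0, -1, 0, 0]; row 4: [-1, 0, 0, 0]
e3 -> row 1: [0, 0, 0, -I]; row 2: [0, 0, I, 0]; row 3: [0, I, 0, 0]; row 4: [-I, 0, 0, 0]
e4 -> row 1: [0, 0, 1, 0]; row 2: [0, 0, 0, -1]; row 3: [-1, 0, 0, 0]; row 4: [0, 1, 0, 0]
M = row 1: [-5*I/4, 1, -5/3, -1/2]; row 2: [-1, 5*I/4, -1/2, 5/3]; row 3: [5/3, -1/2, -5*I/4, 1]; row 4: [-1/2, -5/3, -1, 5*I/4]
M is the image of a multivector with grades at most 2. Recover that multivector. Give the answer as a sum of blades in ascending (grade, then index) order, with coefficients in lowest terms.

Method: the blade images are trace-orthogonal — tr(rho(e_A) rho(e_B)^-1) = 4 if A = B and 0 otherwise — and rho(e_A)^-1 = (e_A)^2 * rho(e_A) with (e_A)^2 = +1 or -1, so the coefficient of e_A in the preimage is (e_A)^2 * tr(M rho(e_A))/4.
Nonzero projections over blades of grade <= 2: e4: (e4)^2 = -1, tr(M rho(e4)) = 20/3, coefficient -5/3; e12: (e12)^2 = +1, tr(M rho(e12)) = -2, coefficient -1/2; e23: (e23)^2 = -1, tr(M rho(e23)) = -5, coefficient 5/4; e24: (e24)^2 = -1, tr(M rho(e24)) = -4, coefficient 1. Every other blade of grade <= 2 projects to 0.
Answer: -5/3*e4 - 1/2*e12 + 5/4*e23 + e24


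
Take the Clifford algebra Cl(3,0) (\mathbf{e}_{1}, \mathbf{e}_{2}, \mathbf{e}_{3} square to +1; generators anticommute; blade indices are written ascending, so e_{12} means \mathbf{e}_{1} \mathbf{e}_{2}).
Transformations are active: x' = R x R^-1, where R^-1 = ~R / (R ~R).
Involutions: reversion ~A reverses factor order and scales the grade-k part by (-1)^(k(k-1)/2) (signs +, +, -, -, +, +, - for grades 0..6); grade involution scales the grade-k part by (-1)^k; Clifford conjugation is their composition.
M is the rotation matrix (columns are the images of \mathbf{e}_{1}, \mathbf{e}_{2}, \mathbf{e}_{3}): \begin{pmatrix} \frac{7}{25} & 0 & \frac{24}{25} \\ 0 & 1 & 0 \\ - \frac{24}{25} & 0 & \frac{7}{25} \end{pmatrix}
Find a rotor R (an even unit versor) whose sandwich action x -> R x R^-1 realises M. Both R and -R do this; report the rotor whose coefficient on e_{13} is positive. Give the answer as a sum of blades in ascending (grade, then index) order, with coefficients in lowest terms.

Method: write R = a + b12*e_{12} + b13*e_{13} + b23*e_{23} with a^2 + b12^2 + b13^2 + b23^2 = 1 (so R^-1 = ~R). Expanding the columns R e_j ~R gives tr M = 4a^2 - 1 and, from the antisymmetric part, M21 - M12 = -4a*b12, M13 - M31 = 4a*b13, M32 - M23 = -4a*b23.
Here tr M = \frac{39}{25}, so a^2 = (1 + tr M)/4 = \frac{16}{25} and a = ±\frac{4}{5}. Taking a = \frac{4}{5}: M21 - M12 = 0, M13 - M31 = \frac{48}{25}, M32 - M23 = 0, giving b12 = 0, b13 = \frac{3}{5}, b23 = 0, i.e. R = \frac{4}{5} + \frac{3}{5} e_{13}.
Its e_{13} coefficient is already positive.
Answer: \frac{4}{5} + \frac{3}{5} e_{13}. Key observation: the double cover Spin(3) -> SO(3) sends R and -R to the same matrix (trace \frac{39}{25} here), so the stated sign of the e_{13} coefficient is what selects one sheet.


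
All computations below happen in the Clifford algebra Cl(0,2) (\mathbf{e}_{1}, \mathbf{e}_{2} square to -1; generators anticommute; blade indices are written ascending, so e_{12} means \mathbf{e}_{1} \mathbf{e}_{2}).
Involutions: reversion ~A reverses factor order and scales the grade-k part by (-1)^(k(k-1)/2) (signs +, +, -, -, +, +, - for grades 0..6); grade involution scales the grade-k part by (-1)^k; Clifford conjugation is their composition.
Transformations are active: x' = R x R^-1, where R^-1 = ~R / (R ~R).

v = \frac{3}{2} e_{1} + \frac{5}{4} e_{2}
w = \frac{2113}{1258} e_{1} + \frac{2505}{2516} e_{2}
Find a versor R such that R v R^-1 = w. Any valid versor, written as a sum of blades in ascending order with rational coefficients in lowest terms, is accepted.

Sketch: the shared square -\frac{61}{16} makes R = v + w = \frac{2000}{629} e_{1} + \frac{2825}{1258} e_{2} the natural versor; its sandwich fixes that direction, negates (v - w)/2, and sends v to w.
Answer: \frac{2000}{629} e_{1} + \frac{2825}{1258} e_{2}


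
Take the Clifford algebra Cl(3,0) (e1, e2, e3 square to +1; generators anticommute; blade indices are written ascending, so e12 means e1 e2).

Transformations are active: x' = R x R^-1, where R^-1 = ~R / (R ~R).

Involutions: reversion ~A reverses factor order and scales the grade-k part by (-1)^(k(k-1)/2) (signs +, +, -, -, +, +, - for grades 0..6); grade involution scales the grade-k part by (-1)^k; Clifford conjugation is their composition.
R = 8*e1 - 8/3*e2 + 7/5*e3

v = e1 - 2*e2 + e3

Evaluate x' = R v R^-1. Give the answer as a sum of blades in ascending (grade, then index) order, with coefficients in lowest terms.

~R = 8*e1 - 8/3*e2 + 7/5*e3, and R ~R = 16441/225, so R^-1 = ~R / (16441/225).
R v = 221/15 - 40/3*e12 + 33/5*e13 + 2/15*e23
Answer: 36599/16441*e1 + 15202/16441*e2 - 7159/16441*e3


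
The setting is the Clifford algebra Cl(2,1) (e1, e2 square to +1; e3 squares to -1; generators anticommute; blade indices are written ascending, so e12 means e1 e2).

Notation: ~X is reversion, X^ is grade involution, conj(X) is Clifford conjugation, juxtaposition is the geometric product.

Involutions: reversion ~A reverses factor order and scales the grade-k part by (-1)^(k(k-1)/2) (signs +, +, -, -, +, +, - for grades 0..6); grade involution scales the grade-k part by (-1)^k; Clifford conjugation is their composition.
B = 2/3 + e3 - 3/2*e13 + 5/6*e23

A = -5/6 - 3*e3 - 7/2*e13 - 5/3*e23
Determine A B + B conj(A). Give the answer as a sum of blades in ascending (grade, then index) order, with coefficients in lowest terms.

first term: 227/36 + 8*e1 - 5/6*e2 - 17/6*e3 - 65/12*e12 - 13/12*e13 - 65/36*e23
second term: -89/12 + 8*e1 - 5/6*e2 + 7/6*e3 - 65/12*e12 + 43/12*e13 + 5/12*e23
Answer: -10/9 + 16*e1 - 5/3*e2 - 5/3*e3 - 65/6*e12 + 5/2*e13 - 25/18*e23


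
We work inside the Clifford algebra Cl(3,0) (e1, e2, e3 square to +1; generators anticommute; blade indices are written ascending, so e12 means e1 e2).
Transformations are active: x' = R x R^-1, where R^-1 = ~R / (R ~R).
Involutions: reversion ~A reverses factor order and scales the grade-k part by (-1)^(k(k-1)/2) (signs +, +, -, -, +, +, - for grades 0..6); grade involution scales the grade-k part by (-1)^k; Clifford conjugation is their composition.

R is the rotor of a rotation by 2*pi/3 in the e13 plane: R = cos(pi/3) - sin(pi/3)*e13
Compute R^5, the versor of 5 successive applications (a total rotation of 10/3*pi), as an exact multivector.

Half-angle bookkeeping: 5 applications in e13 add up to rotor phase 5*pi/3 = 5*pi/3, so R^5 = cos(5*pi/3) - sin(5*pi/3)*e13.
cos(5*pi/3) = 1/2 and sin(5*pi/3) = -sqrt(3)/2, so R^5 = 1/2 + sqrt(3)/2*e13. The net rotation is 4/3*pi (after discarding 1 full turn, each of which contributes a factor -1 to the rotor); the rotor keeps the half-angle phase exactly.
Answer: 1/2 + sqrt(3)/2*e13


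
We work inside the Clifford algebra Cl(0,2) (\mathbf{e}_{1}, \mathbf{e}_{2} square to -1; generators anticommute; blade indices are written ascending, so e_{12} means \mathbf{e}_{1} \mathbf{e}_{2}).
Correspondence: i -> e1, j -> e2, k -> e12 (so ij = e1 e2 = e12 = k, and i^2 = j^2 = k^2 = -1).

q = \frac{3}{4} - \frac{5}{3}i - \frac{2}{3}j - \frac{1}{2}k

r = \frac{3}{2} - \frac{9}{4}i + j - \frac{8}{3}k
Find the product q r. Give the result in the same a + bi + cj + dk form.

In blades: q = \frac{3}{4} - \frac{5}{3} e_{1} - \frac{2}{3} e_{2} - \frac{1}{2} e_{12}, r = \frac{3}{2} - \frac{9}{4} e_{1} + e_{2} - \frac{8}{3} e_{12}.
Distribute q over r term by term (generator squares from the signature, products reordered to ascending indices): (\frac{3}{4})*r = \frac{9}{8} - \frac{27}{16} e_{1} + \frac{3}{4} e_{2} - 2 e_{12}; (-\frac{5}{3} e_{1})*r = -\frac{15}{4} - \frac{5}{2} e_{1} - \frac{40}{9} e_{2} - \frac{5}{3} e_{12}; (-\frac{2}{3} e_{2})*r = \frac{2}{3} + \frac{16}{9} e_{1} - e_{2} - \frac{3}{2} e_{12}; (-\frac{1}{2} e_{12})*r = -\frac{4}{3} + \frac{1}{2} e_{1} + \frac{9}{8} e_{2} - \frac{3}{4} e_{12}.
Sum: -\frac{79}{24} - \frac{275}{144} e_{1} - \frac{257}{72} e_{2} - \frac{71}{12} e_{12}; translating back through the correspondence:
Answer: -\frac{79}{24} - \frac{275}{144}i - \frac{257}{72}j - \frac{71}{12}k


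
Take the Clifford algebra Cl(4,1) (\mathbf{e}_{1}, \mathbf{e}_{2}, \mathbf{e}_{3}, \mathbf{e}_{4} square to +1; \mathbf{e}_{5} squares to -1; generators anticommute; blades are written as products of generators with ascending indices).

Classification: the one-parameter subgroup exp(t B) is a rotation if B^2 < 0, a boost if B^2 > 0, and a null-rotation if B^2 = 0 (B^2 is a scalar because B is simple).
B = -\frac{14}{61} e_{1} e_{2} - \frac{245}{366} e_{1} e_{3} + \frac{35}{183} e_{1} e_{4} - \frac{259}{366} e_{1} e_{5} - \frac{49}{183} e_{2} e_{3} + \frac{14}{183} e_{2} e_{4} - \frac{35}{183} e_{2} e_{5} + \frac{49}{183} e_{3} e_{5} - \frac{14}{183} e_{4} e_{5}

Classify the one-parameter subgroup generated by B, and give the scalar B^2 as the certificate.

B^2 term by term: the squares give (-\frac{14}{61})^2*(e_{1} e_{2})^2 + (-\frac{245}{366})^2*(e_{1} e_{3})^2 + (\frac{35}{183})^2*(e_{1} e_{4})^2 + (-\frac{259}{366})^2*(e_{1} e_{5})^2 + (-\frac{49}{183})^2*(e_{2} e_{3})^2 + (\frac{14}{183})^2*(e_{2} e_{4})^2 + (-\frac{35}{183})^2*(e_{2} e_{5})^2 + (\frac{49}{183})^2*(e_{3} e_{5})^2 + (-\frac{14}{183})^2*(e_{4} e_{5})^2 = \frac{196}{3721}*(-1) + \frac{60025}{133956}*(-1) + \frac{1225}{33489}*(-1) + \frac{67081}{133956}*(+1) + \frac{2401}{33489}*(-1) + \frac{196}{33489}*(-1) + \frac{1225}{33489}*(+1) + \frac{2401}{33489}*(+1) + \frac{196}{33489}*(+1) = 0 (each basis 2-blade squares to minus the product of its generators' squares); cross terms between blades sharing an index anticommute and cancel; the commuting (index-disjoint) pairs give grade-4 terms 2*c*c'*(blade product), which cancel blade by blade — e_{1} e_{2} e_{3} e_{4}: \frac{3430}{33489} - \frac{3430}{33489} = 0; e_{1} e_{2} e_{3} e_{5}: -\frac{1372}{11163} - \frac{8575}{33489} + \frac{12691}{33489} = 0; e_{1} e_{2} e_{4} e_{5}: \frac{392}{11163} + \frac{2450}{33489} - \frac{3626}{33489} = 0; e_{1} e_{3} e_{4} e_{5}: \frac{3430}{33489} - \frac{3430}{33489} = 0; e_{2} e_{3} e_{4} e_{5}: \frac{1372}{33489} - \frac{1372}{33489} = 0 — confirming B is simple. So B^2 = 0.
Answer: null-rotation, certificate B^2 = 0. One invariant decides it: the square 0 survives every conjugation, and its sign is exactly the classification.


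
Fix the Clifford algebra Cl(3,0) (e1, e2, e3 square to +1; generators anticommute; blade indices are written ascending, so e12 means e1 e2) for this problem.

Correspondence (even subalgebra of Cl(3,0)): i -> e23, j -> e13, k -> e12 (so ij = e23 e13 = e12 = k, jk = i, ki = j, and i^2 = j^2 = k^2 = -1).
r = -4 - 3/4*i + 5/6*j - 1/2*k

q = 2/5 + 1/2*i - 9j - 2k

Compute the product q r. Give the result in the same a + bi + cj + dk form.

In blades: q = 2/5 - 2*e12 - 9*e13 + 1/2*e23, r = -4 - 1/2*e12 + 5/6*e13 - 3/4*e23.
Distribute q over r term by term (generator squares from the signature, products reordered to ascending indices): (2/5)*r = -8/5 - 1/5*e12 + 1/3*e13 - 3/10*e23; (-2*e12)*r = -1 + 8*e12 + 3/2*e13 + 5/3*e23; (-9*e13)*r = 15/2 - 27/4*e12 + 36*e13 + 9/2*e23; (1/2*e23)*r = 3/8 + 5/12*e12 + 1/4*e13 - 2*e23.
Sum: 211/40 + 22/15*e12 + 457/12*e13 + 58/15*e23; translating back through the correspondence:
Answer: 211/40 + 58/15*i + 457/12*j + 22/15*k


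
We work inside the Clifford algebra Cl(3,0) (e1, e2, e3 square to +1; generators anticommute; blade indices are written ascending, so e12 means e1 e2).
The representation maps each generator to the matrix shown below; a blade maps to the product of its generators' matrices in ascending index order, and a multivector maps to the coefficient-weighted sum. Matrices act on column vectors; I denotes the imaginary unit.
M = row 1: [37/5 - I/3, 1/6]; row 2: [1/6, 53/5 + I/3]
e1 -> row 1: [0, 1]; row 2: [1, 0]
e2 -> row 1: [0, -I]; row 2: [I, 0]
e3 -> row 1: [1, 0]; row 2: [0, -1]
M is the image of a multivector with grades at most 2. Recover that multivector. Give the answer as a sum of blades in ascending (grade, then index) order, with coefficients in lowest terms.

Method: 1, rho(e1), rho(e2), rho(e3) form a trace-orthogonal basis of the 2x2 complex matrices (tr(X Y) = 2 if X = Y, else 0), so M = m0*1 + m1*rho(e1) + m2*rho(e2) + m3*rho(e3) with m0 = tr(M)/2 = 9, m1 = tr(M rho(e1))/2 = 1/6, m2 = tr(M rho(e2))/2 = 0, m3 = tr(M rho(e3))/2 = -8/5 - I/3.
Multiplying table entries, the bivector images are rho(e12) = I*rho(e3), rho(e13) = -I*rho(e2), rho(e23) = I*rho(e1); with real blade coefficients the real parts of m0..m3 are the coefficients of 1, e1, e2, e3 and the imaginary parts give the bivectors (e23: Im m1, e13: -Im m2, e12: Im m3).
Answer: 9 + 1/6*e1 - 8/5*e3 - 1/3*e12


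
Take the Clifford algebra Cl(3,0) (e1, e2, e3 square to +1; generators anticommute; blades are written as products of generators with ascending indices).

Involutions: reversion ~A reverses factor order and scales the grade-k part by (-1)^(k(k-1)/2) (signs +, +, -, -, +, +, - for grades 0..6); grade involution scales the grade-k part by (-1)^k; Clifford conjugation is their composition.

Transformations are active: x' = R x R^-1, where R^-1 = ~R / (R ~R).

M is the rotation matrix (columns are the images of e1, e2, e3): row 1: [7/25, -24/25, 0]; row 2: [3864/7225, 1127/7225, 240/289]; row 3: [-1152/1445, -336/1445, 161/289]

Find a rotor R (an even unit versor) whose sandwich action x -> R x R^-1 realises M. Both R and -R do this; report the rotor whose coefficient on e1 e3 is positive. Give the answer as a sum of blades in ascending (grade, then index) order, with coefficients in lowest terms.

Method: write R = a + b12*e1 e2 + b13*e1 e3 + b23*e2 e3 with a^2 + b12^2 + b13^2 + b23^2 = 1 (so R^-1 = ~R). Expanding the columns R e_j ~R gives tr M = 4a^2 - 1 and, from the antisymmetric part, M21 - M12 = -4a*b12, M13 - M31 = 4a*b13, M32 - M23 = -4a*b23.
Here tr M = 287/289, so a^2 = (1 + tr M)/4 = 144/289 and a = ±12/17. Taking a = 12/17: M21 - M12 = 432/289, M13 - M31 = 1152/1445, M32 - M23 = -1536/1445, giving b12 = -9/17, b13 = 24/85, b23 = 32/85, i.e. R = 12/17 - 9/17*e1 e2 + 24/85*e1 e3 + 32/85*e2 e3.
Its e1 e3 coefficient is already positive.
Answer: 12/17 - 9/17*e1 e2 + 24/85*e1 e3 + 32/85*e2 e3. Why the constraint matters: R and -R act identically through the sandwich — M has trace 287/289 either way — so only the sign condition on e1 e3 picks one of the two preimages.


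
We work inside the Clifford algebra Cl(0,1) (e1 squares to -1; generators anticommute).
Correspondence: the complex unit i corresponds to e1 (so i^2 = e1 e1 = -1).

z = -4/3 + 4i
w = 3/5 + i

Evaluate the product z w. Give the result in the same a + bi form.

In blades: z = -4/3 + 4*e1, w = 3/5 + e1.
Distribute z over w term by term (generator squares from the signature, products reordered to ascending indices): (-4/3)*w = -4/5 - 4/3*e1; (4*e1)*w = -4 + 12/5*e1.
Sum: -24/5 + 16/15*e1; translating back through the correspondence:
Answer: -24/5 + 16/15*i


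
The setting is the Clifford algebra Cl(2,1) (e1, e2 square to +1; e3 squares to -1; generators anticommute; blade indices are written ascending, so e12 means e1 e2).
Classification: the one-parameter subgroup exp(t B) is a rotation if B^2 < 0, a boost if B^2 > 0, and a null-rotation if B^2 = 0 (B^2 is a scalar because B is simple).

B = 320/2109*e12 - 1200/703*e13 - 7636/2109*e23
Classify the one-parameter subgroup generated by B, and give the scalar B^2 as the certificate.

B^2 term by term: the squares give (320/2109)^2*(e12)^2 + (-1200/703)^2*(e13)^2 + (-7636/2109)^2*(e23)^2 = 102400/4447881*(-1) + 1440000/494209*(+1) + 58308496/4447881*(+1) = 16 (each basis 2-blade squares to minus the product of its generators' squares); cross terms between blades sharing an index anticommute and cancel. So B^2 = 16.
Answer: boost, certificate B^2 = 16. Check the certificate: B^2 = 16, and that sign is decisive whatever form B takes.


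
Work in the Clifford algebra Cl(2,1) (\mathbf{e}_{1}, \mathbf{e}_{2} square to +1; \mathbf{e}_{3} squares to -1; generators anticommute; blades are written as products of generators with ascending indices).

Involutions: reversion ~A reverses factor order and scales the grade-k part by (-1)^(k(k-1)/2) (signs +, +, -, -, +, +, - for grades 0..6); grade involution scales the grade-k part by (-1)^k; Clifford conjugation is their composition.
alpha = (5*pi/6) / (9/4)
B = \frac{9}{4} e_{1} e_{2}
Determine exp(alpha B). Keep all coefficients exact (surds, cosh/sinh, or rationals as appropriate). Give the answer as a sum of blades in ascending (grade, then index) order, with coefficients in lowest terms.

B^2 = (\frac{9}{4})^2*(e_{1} e_{2})^2 = \frac{81}{16}*(-1) = -\frac{81}{16} (a basis 2-blade squares to minus the product of its generators' squares).
B^2 = -\frac{81}{16} — a negative square means the series sums to a rotation: l = \frac{9}{4}, alpha*l = \frac{5 \pi}{6}, so exp(alpha B) = cos(\frac{5 \pi}{6}) + (sin(\frac{5 \pi}{6})/(\frac{9}{4}))*B = - \frac{\sqrt{3}}{2} + (\frac{2}{9})*B.
Answer: - \frac{\sqrt{3}}{2} + \frac{1}{2} e_{1} e_{2}


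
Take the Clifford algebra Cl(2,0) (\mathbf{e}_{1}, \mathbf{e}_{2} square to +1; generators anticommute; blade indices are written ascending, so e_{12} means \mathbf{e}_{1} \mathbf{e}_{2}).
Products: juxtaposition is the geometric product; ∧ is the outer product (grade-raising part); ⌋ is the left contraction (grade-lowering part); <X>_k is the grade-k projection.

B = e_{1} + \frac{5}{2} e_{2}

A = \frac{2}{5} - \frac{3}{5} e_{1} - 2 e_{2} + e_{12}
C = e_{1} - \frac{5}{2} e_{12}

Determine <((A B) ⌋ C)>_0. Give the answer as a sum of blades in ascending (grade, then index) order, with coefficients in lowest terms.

step 1: -\frac{28}{5} + \frac{29}{10} e_{1} + \frac{1}{2} e_{12}
step 2: \frac{83}{20} - \frac{28}{5} e_{1} - \frac{29}{4} e_{2} + 14 e_{12}
step 3: \frac{83}{20}
Answer: \frac{83}{20}


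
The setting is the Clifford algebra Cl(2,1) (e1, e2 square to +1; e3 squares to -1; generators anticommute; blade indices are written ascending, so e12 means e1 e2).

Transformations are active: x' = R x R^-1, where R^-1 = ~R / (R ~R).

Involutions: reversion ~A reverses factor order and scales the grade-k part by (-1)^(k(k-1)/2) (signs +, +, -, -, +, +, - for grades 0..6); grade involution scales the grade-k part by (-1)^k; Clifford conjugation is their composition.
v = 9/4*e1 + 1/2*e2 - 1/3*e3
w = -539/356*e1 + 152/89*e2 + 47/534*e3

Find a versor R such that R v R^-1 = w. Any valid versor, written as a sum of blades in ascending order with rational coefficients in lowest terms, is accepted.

Since q(v) = q(w) = 749/144, the sum R = v + w = 131/178*e1 + 393/178*e2 - 131/534*e3 does the job whenever invertible.
Answer: 131/178*e1 + 393/178*e2 - 131/534*e3


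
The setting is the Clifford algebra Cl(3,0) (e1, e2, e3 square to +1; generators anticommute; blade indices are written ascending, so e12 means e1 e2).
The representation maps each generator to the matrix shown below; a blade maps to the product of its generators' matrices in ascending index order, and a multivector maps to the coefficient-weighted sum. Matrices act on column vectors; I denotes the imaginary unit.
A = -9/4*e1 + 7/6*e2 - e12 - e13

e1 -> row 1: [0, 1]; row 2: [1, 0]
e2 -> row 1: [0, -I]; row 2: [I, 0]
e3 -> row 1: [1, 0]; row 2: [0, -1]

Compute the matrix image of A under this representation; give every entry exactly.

Bivector images (products of the table entries): rho(e12) = rho(e1)rho(e2) = row 1: [I, 0]; row 2: [0, -I]; rho(e13) = rho(e1)rho(e3) = row 1: [0, -1]; row 2: [1, 0].
M = (-9/4)*rho(e1) + (7/6)*rho(e2) + (-1)*rho(e12) + (-1)*rho(e13), summed entrywise:
Answer: row 1: [-I, -5/4 - 7*I/6]; row 2: [-13/4 + 7*I/6, I]


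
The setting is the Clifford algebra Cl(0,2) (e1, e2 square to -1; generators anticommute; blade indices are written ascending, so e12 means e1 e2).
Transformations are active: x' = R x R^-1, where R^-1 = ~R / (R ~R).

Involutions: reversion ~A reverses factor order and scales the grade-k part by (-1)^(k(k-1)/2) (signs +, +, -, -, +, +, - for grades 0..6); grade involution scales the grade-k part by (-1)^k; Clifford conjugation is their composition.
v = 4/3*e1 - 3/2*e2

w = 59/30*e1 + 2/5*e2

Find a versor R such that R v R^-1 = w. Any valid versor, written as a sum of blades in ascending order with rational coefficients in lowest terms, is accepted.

Take R = v + w = 33/10*e1 - 11/10*e2. Because q(v) = q(w) = -145/36, conjugation by R sends v exactly to w.
Answer: 33/10*e1 - 11/10*e2


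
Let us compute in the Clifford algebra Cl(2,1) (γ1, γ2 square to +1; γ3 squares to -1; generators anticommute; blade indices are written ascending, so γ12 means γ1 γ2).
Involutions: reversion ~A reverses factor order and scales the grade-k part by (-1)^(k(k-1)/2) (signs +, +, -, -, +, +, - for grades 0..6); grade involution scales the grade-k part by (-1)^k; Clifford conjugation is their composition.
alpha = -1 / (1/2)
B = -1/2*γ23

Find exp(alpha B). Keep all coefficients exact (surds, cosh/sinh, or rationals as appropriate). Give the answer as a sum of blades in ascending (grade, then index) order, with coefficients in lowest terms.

B^2 = (-1/2)^2*(γ23)^2 = 1/4*(+1) = 1/4 (a basis 2-blade squares to minus the product of its generators' squares).
B^2 = 1/4 — the positive square puts this in the hyperbolic regime; l = 1/2, alpha*l = -1, so exp(alpha B) = cosh(-1) + (sinh(-1)/(1/2))*B = cosh(1) + (-2*sinh(1))*B.
Answer: cosh(1) + sinh(1)*γ23


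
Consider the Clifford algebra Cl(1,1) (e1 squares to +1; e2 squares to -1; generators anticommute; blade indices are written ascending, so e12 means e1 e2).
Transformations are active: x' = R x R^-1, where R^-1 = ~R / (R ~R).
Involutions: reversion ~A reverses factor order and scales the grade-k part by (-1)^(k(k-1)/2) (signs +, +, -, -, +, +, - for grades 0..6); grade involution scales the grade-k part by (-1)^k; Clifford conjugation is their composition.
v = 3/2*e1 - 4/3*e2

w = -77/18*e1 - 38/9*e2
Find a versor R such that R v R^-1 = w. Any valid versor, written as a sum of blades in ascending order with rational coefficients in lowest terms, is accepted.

Reasoning: v^2 = w^2 = 17/36 since conjugation preserves the quadratic form; R = v + w = -25/9*e1 - 50/9*e2 is then valid when invertible, keeping its own part and reversing (v - w)/2.
Answer: -25/9*e1 - 50/9*e2


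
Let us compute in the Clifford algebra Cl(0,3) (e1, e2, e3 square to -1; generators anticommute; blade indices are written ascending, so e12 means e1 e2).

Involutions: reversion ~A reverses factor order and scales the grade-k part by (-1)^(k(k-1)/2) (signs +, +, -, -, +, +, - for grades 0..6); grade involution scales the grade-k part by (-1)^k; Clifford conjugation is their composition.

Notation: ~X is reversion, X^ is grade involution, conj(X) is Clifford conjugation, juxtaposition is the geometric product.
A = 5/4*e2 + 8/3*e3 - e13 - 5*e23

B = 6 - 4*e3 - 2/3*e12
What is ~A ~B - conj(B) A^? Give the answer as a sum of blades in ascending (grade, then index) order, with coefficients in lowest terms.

first term: 32/3 + 29/6*e1 + 55/2*e2 + 16*e3 + 28/3*e13 + 73/3*e23 + 16/9*e123
second term: 32/3 - 19/6*e1 - 55/2*e2 - 16*e3 - 8/3*e13 - 77/3*e23 - 16/9*e123
Answer: 8*e1 + 55*e2 + 32*e3 + 12*e13 + 50*e23 + 32/9*e123


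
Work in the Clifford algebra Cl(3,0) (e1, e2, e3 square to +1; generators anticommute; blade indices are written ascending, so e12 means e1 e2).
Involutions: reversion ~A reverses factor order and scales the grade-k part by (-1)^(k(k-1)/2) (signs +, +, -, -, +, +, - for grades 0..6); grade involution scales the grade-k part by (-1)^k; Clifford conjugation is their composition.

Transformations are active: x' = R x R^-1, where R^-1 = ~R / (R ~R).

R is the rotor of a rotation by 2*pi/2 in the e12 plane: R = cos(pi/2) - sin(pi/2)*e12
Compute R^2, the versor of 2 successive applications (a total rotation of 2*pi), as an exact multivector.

The rotor phase is half the rotation angle and phases add under composition, so 2 steps in the e12 plane accumulate phase 2*(pi/2) = pi: R^2 = cos(pi) - sin(pi)*e12.
cos(pi) = -1 and sin(pi) = 0, so R^2 = -1. The total rotation 2*pi is 1 full turn, so every vector returns to itself, yet the rotor is -1, on the OTHER sheet of the double cover (an odd number of 2*pi turns).
Answer: -1
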